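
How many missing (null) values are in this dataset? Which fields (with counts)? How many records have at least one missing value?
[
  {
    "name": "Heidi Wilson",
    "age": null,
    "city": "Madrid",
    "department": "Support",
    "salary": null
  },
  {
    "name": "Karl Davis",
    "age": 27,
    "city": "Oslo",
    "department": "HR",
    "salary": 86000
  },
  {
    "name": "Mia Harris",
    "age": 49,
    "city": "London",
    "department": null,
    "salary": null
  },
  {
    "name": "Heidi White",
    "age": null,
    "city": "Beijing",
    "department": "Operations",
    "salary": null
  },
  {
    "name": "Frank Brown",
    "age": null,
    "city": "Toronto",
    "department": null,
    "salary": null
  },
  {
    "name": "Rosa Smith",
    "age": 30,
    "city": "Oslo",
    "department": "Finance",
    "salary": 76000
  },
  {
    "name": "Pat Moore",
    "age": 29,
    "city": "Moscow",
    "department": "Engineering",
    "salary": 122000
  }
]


Checking for missing (null) values in 7 records:

  Heidi Wilson: age, salary
  Karl Davis: complete
  Mia Harris: department, salary
  Heidi White: age, salary
  Frank Brown: age, department, salary
  Rosa Smith: complete
  Pat Moore: complete

Per field:
  name: 0 missing
  age: 3 missing
  city: 0 missing
  department: 2 missing
  salary: 4 missing

Total missing values: 9
Records with any missing: 4

9 missing values (age: 3, department: 2, salary: 4); 4 incomplete records


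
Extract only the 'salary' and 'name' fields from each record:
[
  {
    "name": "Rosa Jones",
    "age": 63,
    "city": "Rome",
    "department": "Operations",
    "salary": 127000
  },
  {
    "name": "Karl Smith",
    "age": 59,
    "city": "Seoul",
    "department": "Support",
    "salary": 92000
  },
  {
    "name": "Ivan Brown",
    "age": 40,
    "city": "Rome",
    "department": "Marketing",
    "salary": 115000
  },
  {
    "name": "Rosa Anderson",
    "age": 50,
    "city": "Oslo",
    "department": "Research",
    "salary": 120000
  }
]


Original: 4 records with fields: name, age, city, department, salary
Keep: ['salary', 'name']
Drop: ['age', 'city', 'department']
Result: 4 records, 2 fields each

[
  {
    "salary": 127000,
    "name": "Rosa Jones"
  },
  {
    "salary": 92000,
    "name": "Karl Smith"
  },
  {
    "salary": 115000,
    "name": "Ivan Brown"
  },
  {
    "salary": 120000,
    "name": "Rosa Anderson"
  }
]


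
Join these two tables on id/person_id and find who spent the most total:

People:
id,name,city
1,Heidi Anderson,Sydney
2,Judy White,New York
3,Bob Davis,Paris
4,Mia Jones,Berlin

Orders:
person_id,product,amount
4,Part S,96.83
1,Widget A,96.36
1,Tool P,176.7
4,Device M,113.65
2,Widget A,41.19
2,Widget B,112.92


Join on: people.id = orders.person_id

Joined rows:
  Mia Jones (Berlin) bought Part S for $96.83
  Heidi Anderson (Sydney) bought Widget A for $96.36
  Heidi Anderson (Sydney) bought Tool P for $176.7
  Mia Jones (Berlin) bought Device M for $113.65
  Judy White (New York) bought Widget A for $41.19
  Judy White (New York) bought Widget B for $112.92

Total per person:
  Heidi Anderson: $273.06
  Mia Jones: $210.48
  Judy White: $154.11

Top spender: Heidi Anderson ($273.06)

Heidi Anderson ($273.06)


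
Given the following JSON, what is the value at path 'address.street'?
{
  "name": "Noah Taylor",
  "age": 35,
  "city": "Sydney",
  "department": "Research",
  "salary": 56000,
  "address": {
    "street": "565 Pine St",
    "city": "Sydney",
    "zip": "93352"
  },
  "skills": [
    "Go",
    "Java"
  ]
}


Query: address.street
Path: address -> street
Value: 565 Pine St

565 Pine St


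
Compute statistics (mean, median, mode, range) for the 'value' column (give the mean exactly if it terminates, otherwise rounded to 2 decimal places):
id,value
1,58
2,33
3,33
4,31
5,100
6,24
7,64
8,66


Data: [58, 33, 33, 31, 100, 24, 64, 66]
Count: 8
Sum: 409
Mean: 409/8 = 51.125
Sorted: [24, 31, 33, 33, 58, 64, 66, 100]
Median: 45.5
Mode: 33 (2 times)
Range: 100 - 24 = 76
Min: 24, Max: 100

mean=51.125, median=45.5, mode=33, range=76


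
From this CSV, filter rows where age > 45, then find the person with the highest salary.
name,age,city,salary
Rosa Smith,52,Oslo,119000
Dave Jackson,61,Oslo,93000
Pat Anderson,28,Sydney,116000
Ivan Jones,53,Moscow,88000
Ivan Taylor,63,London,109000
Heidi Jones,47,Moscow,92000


Filter: age > 45
Sort by: salary (descending)

Filtered records (5):
  Rosa Smith, age 52, salary $119000
  Ivan Taylor, age 63, salary $109000
  Dave Jackson, age 61, salary $93000
  Heidi Jones, age 47, salary $92000
  Ivan Jones, age 53, salary $88000

Highest salary: Rosa Smith ($119000)

Rosa Smith


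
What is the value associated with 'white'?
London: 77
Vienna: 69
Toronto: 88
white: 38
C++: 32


Looking up key 'white'
Value: 38

38


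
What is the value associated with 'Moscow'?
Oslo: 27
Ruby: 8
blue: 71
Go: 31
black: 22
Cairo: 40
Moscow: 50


Looking up key 'Moscow'
Value: 50

50


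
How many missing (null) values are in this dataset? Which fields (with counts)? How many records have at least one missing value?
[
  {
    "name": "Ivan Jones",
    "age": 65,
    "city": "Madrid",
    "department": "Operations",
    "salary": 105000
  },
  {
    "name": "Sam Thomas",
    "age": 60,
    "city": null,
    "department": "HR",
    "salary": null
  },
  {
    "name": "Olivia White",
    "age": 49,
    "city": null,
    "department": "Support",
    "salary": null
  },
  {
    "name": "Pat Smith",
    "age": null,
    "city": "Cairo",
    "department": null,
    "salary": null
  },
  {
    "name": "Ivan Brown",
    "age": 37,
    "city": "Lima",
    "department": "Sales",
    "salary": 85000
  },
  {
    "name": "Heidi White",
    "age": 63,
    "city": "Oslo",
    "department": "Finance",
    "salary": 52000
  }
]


Checking for missing (null) values in 6 records:

  Ivan Jones: complete
  Sam Thomas: city, salary
  Olivia White: city, salary
  Pat Smith: age, department, salary
  Ivan Brown: complete
  Heidi White: complete

Per field:
  name: 0 missing
  age: 1 missing
  city: 2 missing
  department: 1 missing
  salary: 3 missing

Total missing values: 7
Records with any missing: 3

7 missing values (age: 1, city: 2, department: 1, salary: 3); 3 incomplete records


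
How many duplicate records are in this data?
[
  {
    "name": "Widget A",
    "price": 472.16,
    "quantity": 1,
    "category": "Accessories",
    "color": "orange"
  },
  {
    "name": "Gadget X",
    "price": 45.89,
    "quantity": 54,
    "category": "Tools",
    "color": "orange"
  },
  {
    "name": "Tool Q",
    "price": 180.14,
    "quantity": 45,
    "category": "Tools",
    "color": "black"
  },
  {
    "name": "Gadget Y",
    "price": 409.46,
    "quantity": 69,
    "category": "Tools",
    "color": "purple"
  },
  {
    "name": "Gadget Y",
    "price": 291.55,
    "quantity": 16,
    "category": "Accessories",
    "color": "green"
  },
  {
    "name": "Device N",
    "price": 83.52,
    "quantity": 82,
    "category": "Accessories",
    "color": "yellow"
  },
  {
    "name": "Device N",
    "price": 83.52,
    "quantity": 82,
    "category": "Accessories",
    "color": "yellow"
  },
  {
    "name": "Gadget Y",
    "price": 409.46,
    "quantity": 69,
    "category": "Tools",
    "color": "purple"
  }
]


Checking 8 records for duplicates:

  Row 1: Widget A ($472.16, qty 1)
  Row 2: Gadget X ($45.89, qty 54)
  Row 3: Tool Q ($180.14, qty 45)
  Row 4: Gadget Y ($409.46, qty 69)
  Row 5: Gadget Y ($291.55, qty 16)
  Row 6: Device N ($83.52, qty 82)
  Row 7: Device N ($83.52, qty 82) <-- DUPLICATE
  Row 8: Gadget Y ($409.46, qty 69) <-- DUPLICATE

Duplicates found: 2
Unique records: 6

2 duplicates, 6 unique


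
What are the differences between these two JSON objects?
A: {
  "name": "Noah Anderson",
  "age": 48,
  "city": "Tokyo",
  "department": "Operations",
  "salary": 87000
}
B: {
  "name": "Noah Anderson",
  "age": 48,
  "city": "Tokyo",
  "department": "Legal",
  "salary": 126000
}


Comparing each field (in key order):
  name: same
  age: same
  city: same
  department: DIFFERENT
  salary: DIFFERENT
Differences:
  department: Operations -> Legal
  salary: 87000 -> 126000

2 field(s) changed

2 changes: department, salary


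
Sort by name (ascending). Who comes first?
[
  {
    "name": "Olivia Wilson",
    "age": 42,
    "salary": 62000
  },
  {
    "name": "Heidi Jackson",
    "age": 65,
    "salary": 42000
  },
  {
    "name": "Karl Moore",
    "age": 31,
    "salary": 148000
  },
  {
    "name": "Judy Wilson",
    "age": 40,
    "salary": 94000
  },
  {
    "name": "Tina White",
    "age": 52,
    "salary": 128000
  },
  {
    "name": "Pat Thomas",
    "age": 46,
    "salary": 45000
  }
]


Sort by: name (ascending)

Sorted order:
  1. Heidi Jackson (name = Heidi Jackson)
  2. Judy Wilson (name = Judy Wilson)
  3. Karl Moore (name = Karl Moore)
  4. Olivia Wilson (name = Olivia Wilson)
  5. Pat Thomas (name = Pat Thomas)
  6. Tina White (name = Tina White)

First: Heidi Jackson

Heidi Jackson


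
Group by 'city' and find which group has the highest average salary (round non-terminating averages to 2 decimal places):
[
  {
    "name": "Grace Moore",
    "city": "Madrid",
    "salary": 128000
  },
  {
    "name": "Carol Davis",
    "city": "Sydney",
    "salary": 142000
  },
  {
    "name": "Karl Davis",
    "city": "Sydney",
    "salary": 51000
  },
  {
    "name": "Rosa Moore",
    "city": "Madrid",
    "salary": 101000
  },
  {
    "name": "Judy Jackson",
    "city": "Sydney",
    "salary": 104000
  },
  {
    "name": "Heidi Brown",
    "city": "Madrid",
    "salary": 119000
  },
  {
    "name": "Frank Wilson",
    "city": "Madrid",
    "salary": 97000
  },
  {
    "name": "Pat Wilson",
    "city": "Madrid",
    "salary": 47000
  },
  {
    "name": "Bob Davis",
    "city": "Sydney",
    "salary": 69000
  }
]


Group by: city

Groups:
  Madrid: 5 people, avg salary = 492000/5 = $98400
  Sydney: 4 people, avg salary = 366000/4 = $91500

Highest average salary: Madrid ($98400)

Madrid ($98400)


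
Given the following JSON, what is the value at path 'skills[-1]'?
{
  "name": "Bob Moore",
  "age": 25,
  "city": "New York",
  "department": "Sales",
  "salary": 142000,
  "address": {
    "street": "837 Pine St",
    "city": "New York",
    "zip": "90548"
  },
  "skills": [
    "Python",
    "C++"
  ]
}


Query: skills[-1]
Path: skills -> last element
Value: C++

C++


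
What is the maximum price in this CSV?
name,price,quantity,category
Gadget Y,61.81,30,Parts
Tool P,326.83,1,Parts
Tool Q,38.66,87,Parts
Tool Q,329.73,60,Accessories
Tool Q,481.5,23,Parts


Computing maximum price:
Values: [61.81, 326.83, 38.66, 329.73, 481.5]
Max = 481.5

481.5


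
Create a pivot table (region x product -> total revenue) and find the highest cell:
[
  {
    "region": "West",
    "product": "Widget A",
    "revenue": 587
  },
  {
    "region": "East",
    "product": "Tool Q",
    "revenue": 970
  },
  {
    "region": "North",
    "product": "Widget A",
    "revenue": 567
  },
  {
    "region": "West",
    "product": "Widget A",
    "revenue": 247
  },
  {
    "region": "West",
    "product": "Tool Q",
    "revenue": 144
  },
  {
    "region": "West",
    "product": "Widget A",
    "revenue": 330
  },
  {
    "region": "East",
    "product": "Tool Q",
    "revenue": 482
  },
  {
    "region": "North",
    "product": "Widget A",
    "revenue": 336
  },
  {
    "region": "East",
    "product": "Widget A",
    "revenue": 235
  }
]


Pivot: region (rows) x product (columns) -> total revenue

     Tool Q        Widget A    
East          1452           235  
North            0           903  
West           144          1164  

Highest: East / Tool Q = $1452

East / Tool Q = $1452


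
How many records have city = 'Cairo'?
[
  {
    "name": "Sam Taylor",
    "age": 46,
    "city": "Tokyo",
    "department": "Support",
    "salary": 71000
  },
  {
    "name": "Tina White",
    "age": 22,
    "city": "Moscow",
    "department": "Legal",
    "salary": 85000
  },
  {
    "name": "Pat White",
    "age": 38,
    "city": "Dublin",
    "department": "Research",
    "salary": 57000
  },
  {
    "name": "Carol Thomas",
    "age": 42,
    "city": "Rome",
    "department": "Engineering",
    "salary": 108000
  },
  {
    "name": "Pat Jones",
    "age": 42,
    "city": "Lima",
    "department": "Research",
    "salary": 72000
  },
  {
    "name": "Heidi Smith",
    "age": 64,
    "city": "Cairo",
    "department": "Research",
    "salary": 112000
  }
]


Data: 6 records
Condition: city = 'Cairo'

Checking each record:
  Sam Taylor: Tokyo
  Tina White: Moscow
  Pat White: Dublin
  Carol Thomas: Rome
  Pat Jones: Lima
  Heidi Smith: Cairo MATCH

Count: 1

1


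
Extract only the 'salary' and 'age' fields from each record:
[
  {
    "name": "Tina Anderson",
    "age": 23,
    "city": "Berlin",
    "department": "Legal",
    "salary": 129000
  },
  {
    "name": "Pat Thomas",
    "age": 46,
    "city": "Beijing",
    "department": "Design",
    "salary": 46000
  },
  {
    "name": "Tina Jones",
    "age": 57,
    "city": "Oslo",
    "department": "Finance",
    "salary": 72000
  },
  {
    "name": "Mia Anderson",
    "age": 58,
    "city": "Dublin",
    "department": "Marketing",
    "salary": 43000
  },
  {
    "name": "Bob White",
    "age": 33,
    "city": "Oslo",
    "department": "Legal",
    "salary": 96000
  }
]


Original: 5 records with fields: name, age, city, department, salary
Keep: ['salary', 'age']
Drop: ['name', 'city', 'department']
Result: 5 records, 2 fields each

[
  {
    "salary": 129000,
    "age": 23
  },
  {
    "salary": 46000,
    "age": 46
  },
  {
    "salary": 72000,
    "age": 57
  },
  {
    "salary": 43000,
    "age": 58
  },
  {
    "salary": 96000,
    "age": 33
  }
]


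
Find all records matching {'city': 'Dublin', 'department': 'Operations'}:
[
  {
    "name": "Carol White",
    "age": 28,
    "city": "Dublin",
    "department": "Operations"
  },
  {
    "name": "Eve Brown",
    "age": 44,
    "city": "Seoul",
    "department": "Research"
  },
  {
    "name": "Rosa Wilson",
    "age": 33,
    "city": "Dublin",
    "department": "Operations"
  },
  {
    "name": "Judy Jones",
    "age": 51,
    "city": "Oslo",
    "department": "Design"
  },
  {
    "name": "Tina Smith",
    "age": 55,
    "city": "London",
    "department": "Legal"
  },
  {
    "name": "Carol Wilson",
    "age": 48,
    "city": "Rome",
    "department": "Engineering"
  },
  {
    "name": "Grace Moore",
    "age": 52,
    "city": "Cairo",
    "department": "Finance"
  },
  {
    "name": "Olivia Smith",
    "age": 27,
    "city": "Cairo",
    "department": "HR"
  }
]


Search criteria: {'city': 'Dublin', 'department': 'Operations'}

Checking 8 records:
  Carol White: {city: Dublin, department: Operations} <-- MATCH
  Eve Brown: {city: Seoul, department: Research}
  Rosa Wilson: {city: Dublin, department: Operations} <-- MATCH
  Judy Jones: {city: Oslo, department: Design}
  Tina Smith: {city: London, department: Legal}
  Carol Wilson: {city: Rome, department: Engineering}
  Grace Moore: {city: Cairo, department: Finance}
  Olivia Smith: {city: Cairo, department: HR}

Matches: ["Carol White", "Rosa Wilson"]

["Carol White", "Rosa Wilson"]


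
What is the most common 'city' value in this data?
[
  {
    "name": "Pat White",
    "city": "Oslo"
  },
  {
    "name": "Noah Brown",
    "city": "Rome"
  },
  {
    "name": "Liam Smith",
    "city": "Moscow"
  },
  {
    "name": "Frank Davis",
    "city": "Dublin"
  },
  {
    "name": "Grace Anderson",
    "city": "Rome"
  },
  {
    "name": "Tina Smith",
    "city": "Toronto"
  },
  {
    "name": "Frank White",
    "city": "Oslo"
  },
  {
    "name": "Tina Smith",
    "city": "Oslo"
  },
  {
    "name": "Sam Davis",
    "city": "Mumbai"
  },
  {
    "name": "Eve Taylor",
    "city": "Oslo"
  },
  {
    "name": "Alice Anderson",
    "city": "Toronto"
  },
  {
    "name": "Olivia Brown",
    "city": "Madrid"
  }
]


Counting 'city' values across 12 records:

  Oslo: 4 ####
  Rome: 2 ##
  Toronto: 2 ##
  Moscow: 1 #
  Dublin: 1 #
  Mumbai: 1 #
  Madrid: 1 #

Most common: Oslo (4 times)

Oslo (4 times)


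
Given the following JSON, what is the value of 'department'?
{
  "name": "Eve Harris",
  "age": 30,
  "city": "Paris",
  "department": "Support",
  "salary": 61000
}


Looking up field 'department'
Value: Support

Support


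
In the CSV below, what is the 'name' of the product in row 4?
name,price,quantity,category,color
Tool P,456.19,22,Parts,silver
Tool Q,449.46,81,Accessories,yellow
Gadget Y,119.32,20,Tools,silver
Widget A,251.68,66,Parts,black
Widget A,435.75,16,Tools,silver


Query: Row 4 ('Widget A'), column 'name'
Value: Widget A

Widget A


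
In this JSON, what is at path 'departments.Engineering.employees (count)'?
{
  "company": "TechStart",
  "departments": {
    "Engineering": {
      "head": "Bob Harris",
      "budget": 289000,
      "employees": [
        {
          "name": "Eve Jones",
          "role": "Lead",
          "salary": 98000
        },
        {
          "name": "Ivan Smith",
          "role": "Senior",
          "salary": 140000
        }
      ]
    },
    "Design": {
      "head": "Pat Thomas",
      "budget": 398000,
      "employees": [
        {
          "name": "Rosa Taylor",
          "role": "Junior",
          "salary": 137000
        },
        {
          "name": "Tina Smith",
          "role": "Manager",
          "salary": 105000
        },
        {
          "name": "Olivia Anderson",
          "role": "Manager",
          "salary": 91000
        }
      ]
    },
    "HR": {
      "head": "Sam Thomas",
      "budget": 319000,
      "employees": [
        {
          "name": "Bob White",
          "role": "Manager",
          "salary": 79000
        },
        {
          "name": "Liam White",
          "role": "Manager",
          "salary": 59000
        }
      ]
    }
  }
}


Path: departments.Engineering.employees (count)

Navigate:
  -> departments
  -> Engineering
  -> employees (array, length 2)

2


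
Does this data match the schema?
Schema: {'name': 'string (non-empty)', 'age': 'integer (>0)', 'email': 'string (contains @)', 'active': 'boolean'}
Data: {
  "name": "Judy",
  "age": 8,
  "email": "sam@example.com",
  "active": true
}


Validating each field against schema:
  name: OK (non-empty string)
  age: OK (positive integer)
  email: OK (string with @)
  active: OK (boolean)

Result: VALID

VALID


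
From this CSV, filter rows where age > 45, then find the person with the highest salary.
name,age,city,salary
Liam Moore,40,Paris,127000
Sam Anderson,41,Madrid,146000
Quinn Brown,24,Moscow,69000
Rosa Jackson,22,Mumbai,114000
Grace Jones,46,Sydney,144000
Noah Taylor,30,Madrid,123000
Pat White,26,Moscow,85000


Filter: age > 45
Sort by: salary (descending)

Filtered records (1):
  Grace Jones, age 46, salary $144000

Highest salary: Grace Jones ($144000)

Grace Jones


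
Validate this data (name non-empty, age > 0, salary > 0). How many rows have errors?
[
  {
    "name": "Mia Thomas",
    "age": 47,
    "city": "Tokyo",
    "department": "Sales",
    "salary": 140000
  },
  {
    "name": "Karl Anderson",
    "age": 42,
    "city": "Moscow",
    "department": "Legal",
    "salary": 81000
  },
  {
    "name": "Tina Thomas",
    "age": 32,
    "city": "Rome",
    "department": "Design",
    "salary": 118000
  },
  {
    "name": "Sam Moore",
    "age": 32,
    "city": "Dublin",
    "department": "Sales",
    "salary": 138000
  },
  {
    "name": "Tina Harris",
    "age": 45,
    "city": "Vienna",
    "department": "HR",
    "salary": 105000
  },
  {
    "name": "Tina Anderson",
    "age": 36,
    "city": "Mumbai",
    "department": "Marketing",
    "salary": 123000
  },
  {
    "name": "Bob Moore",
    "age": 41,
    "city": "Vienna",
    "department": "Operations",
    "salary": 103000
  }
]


Validating 7 records:
Rules: name non-empty, age > 0, salary > 0

  Row 1 (Mia Thomas): OK
  Row 2 (Karl Anderson): OK
  Row 3 (Tina Thomas): OK
  Row 4 (Sam Moore): OK
  Row 5 (Tina Harris): OK
  Row 6 (Tina Anderson): OK
  Row 7 (Bob Moore): OK

Total errors: 0

0 errors


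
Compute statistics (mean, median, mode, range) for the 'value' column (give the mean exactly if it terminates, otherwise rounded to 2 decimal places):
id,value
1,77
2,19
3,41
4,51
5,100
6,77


Data: [77, 19, 41, 51, 100, 77]
Count: 6
Sum: 365
Mean: 365/6 ≈ 60.83 (rounded to 2 decimal places)
Sorted: [19, 41, 51, 77, 77, 100]
Median: 64.0
Mode: 77 (2 times)
Range: 100 - 19 = 81
Min: 19, Max: 100

mean≈60.83, median=64.0, mode=77, range=81


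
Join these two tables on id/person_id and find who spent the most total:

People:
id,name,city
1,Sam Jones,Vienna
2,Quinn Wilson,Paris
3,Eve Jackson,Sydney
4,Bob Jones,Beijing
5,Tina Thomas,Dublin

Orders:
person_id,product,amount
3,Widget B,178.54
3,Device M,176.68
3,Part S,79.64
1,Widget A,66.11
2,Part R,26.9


Join on: people.id = orders.person_id

Joined rows:
  Eve Jackson (Sydney) bought Widget B for $178.54
  Eve Jackson (Sydney) bought Device M for $176.68
  Eve Jackson (Sydney) bought Part S for $79.64
  Sam Jones (Vienna) bought Widget A for $66.11
  Quinn Wilson (Paris) bought Part R for $26.9

Total per person:
  Eve Jackson: $434.86
  Sam Jones: $66.11
  Quinn Wilson: $26.90

Top spender: Eve Jackson ($434.86)

Eve Jackson ($434.86)


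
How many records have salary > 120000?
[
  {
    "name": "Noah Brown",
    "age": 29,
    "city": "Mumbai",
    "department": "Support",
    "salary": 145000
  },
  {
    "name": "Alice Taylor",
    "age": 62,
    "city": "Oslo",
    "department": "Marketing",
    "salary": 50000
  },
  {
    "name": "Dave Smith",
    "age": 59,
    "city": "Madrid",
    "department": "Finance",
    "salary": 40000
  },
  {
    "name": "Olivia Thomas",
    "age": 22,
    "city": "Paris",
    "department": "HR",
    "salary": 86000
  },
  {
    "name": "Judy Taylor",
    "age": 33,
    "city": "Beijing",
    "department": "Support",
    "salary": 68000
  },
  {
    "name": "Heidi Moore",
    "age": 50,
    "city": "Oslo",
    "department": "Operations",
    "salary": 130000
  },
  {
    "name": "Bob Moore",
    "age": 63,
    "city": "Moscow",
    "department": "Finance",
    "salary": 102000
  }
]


Data: 7 records
Condition: salary > 120000

Checking each record:
  Noah Brown: 145000 MATCH
  Alice Taylor: 50000
  Dave Smith: 40000
  Olivia Thomas: 86000
  Judy Taylor: 68000
  Heidi Moore: 130000 MATCH
  Bob Moore: 102000

Count: 2

2


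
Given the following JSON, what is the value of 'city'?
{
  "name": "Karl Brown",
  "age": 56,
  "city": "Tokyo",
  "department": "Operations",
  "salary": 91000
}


Looking up field 'city'
Value: Tokyo

Tokyo


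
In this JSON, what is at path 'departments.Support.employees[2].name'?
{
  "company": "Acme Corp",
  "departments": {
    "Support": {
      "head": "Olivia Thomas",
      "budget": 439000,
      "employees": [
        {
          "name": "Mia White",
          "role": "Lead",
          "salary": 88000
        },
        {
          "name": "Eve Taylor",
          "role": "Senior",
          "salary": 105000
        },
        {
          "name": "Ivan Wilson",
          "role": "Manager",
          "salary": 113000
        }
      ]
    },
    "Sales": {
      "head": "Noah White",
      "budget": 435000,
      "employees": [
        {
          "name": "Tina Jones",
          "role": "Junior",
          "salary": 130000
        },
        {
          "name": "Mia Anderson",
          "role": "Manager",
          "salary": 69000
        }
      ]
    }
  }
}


Path: departments.Support.employees[2].name

Navigate:
  -> departments
  -> Support
  -> employees[2].name = 'Ivan Wilson'

Ivan Wilson


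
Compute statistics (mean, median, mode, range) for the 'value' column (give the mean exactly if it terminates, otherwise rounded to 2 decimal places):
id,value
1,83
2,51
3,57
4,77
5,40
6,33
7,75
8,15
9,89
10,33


Data: [83, 51, 57, 77, 40, 33, 75, 15, 89, 33]
Count: 10
Sum: 553
Mean: 553/10 = 55.3
Sorted: [15, 33, 33, 40, 51, 57, 75, 77, 83, 89]
Median: 54.0
Mode: 33 (2 times)
Range: 89 - 15 = 74
Min: 15, Max: 89

mean=55.3, median=54.0, mode=33, range=74


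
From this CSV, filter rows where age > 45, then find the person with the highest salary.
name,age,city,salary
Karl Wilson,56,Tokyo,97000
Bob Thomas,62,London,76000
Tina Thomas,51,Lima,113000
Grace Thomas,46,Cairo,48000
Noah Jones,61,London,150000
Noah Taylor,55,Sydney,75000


Filter: age > 45
Sort by: salary (descending)

Filtered records (6):
  Noah Jones, age 61, salary $150000
  Tina Thomas, age 51, salary $113000
  Karl Wilson, age 56, salary $97000
  Bob Thomas, age 62, salary $76000
  Noah Taylor, age 55, salary $75000
  Grace Thomas, age 46, salary $48000

Highest salary: Noah Jones ($150000)

Noah Jones


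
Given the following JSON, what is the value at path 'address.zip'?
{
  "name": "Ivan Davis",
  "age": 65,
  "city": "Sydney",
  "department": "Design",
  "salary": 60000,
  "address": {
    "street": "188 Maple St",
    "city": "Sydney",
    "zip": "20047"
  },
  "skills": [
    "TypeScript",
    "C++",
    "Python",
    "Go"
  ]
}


Query: address.zip
Path: address -> zip
Value: 20047

20047


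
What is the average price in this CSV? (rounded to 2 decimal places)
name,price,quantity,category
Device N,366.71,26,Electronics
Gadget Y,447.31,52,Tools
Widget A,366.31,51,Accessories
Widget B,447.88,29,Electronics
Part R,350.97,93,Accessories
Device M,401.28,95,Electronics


Computing average price:
Values: [366.71, 447.31, 366.31, 447.88, 350.97, 401.28]
Sum = 2380.46
Count = 6
Average = 2380.46/6 ≈ 396.74 (rounded to 2 decimal places)

396.74


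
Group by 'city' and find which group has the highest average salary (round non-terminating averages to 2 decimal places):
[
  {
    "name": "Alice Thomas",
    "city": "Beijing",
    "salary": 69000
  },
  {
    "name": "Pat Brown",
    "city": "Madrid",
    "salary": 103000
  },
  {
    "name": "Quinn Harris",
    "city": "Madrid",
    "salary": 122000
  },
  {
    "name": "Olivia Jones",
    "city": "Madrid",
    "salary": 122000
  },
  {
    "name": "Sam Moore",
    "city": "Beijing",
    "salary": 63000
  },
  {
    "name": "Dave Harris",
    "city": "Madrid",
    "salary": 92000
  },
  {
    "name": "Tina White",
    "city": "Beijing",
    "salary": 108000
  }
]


Group by: city

Groups:
  Beijing: 3 people, avg salary = 240000/3 = $80000
  Madrid: 4 people, avg salary = 439000/4 = $109750

Highest average salary: Madrid ($109750)

Madrid ($109750)


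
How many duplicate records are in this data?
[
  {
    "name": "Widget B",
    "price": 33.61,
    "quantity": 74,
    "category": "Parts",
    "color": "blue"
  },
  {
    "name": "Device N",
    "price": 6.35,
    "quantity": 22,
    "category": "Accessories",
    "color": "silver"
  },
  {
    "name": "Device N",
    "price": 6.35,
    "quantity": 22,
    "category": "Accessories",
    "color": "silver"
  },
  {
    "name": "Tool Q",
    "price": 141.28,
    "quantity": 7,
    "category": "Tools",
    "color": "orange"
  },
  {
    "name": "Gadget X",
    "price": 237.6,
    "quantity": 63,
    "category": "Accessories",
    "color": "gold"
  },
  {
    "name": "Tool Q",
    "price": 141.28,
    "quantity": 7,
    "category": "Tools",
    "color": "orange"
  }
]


Checking 6 records for duplicates:

  Row 1: Widget B ($33.61, qty 74)
  Row 2: Device N ($6.35, qty 22)
  Row 3: Device N ($6.35, qty 22) <-- DUPLICATE
  Row 4: Tool Q ($141.28, qty 7)
  Row 5: Gadget X ($237.6, qty 63)
  Row 6: Tool Q ($141.28, qty 7) <-- DUPLICATE

Duplicates found: 2
Unique records: 4

2 duplicates, 4 unique


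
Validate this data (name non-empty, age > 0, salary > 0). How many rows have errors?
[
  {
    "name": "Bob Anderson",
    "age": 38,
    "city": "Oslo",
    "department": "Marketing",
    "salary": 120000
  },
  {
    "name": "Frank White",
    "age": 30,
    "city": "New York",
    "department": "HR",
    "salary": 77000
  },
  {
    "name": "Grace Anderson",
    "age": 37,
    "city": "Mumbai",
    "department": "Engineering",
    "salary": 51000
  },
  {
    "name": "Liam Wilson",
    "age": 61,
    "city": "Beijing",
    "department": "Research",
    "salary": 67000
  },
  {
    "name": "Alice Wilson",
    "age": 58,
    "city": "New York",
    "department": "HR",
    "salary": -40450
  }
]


Validating 5 records:
Rules: name non-empty, age > 0, salary > 0

  Row 1 (Bob Anderson): OK
  Row 2 (Frank White): OK
  Row 3 (Grace Anderson): OK
  Row 4 (Liam Wilson): OK
  Row 5 (Alice Wilson): negative salary: -40450

Total errors: 1

1 errors


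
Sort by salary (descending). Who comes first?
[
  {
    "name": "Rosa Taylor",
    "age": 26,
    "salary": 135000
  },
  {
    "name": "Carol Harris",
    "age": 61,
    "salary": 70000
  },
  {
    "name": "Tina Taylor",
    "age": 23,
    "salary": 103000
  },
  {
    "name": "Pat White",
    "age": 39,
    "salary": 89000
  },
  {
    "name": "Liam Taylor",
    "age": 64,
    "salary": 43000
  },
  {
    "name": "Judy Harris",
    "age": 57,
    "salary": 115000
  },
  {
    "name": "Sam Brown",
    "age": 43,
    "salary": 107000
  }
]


Sort by: salary (descending)

Sorted order:
  1. Rosa Taylor (salary = 135000)
  2. Judy Harris (salary = 115000)
  3. Sam Brown (salary = 107000)
  4. Tina Taylor (salary = 103000)
  5. Pat White (salary = 89000)
  6. Carol Harris (salary = 70000)
  7. Liam Taylor (salary = 43000)

First: Rosa Taylor

Rosa Taylor


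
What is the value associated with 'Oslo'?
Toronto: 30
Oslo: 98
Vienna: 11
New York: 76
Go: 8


Looking up key 'Oslo'
Value: 98

98


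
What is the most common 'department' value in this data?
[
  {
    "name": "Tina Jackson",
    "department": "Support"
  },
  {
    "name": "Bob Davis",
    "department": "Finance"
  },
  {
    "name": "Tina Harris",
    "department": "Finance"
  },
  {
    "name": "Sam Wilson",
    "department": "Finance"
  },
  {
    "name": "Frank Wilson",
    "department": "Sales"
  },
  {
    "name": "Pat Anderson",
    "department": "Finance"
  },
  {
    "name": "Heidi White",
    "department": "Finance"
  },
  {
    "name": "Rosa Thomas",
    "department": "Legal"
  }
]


Counting 'department' values across 8 records:

  Finance: 5 #####
  Support: 1 #
  Sales: 1 #
  Legal: 1 #

Most common: Finance (5 times)

Finance (5 times)


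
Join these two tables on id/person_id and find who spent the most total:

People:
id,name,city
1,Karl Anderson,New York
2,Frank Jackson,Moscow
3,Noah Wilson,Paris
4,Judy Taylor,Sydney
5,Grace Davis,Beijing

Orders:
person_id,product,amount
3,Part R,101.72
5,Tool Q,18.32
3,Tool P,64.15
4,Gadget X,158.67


Join on: people.id = orders.person_id

Joined rows:
  Noah Wilson (Paris) bought Part R for $101.72
  Grace Davis (Beijing) bought Tool Q for $18.32
  Noah Wilson (Paris) bought Tool P for $64.15
  Judy Taylor (Sydney) bought Gadget X for $158.67

Total per person:
  Noah Wilson: $165.87
  Judy Taylor: $158.67
  Grace Davis: $18.32

Top spender: Noah Wilson ($165.87)

Noah Wilson ($165.87)


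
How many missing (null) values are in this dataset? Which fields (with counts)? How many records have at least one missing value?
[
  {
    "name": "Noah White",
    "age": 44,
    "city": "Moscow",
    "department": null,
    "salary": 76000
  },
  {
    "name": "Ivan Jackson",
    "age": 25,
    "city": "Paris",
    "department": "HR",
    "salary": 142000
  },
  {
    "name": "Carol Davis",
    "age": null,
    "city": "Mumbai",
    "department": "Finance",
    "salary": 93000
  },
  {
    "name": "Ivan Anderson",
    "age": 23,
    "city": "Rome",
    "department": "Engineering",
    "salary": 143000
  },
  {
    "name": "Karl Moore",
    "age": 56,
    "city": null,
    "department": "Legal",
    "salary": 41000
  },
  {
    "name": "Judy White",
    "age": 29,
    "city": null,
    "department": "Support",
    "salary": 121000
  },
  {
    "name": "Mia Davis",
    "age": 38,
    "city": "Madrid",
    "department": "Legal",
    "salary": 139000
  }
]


Checking for missing (null) values in 7 records:

  Noah White: department
  Ivan Jackson: complete
  Carol Davis: age
  Ivan Anderson: complete
  Karl Moore: city
  Judy White: city
  Mia Davis: complete

Per field:
  name: 0 missing
  age: 1 missing
  city: 2 missing
  department: 1 missing
  salary: 0 missing

Total missing values: 4
Records with any missing: 4

4 missing values (age: 1, city: 2, department: 1); 4 incomplete records


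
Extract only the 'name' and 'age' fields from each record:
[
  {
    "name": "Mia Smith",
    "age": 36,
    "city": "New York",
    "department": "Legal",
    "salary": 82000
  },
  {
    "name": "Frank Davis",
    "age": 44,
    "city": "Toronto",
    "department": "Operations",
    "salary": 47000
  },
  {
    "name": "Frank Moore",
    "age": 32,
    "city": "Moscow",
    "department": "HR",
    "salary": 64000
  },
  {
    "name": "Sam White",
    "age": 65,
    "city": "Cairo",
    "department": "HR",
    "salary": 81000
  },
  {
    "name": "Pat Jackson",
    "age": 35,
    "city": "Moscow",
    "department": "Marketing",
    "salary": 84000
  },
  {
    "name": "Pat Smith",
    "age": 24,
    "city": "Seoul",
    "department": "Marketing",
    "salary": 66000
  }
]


Original: 6 records with fields: name, age, city, department, salary
Keep: ['name', 'age']
Drop: ['city', 'department', 'salary']
Result: 6 records, 2 fields each

[
  {
    "name": "Mia Smith",
    "age": 36
  },
  {
    "name": "Frank Davis",
    "age": 44
  },
  {
    "name": "Frank Moore",
    "age": 32
  },
  {
    "name": "Sam White",
    "age": 65
  },
  {
    "name": "Pat Jackson",
    "age": 35
  },
  {
    "name": "Pat Smith",
    "age": 24
  }
]


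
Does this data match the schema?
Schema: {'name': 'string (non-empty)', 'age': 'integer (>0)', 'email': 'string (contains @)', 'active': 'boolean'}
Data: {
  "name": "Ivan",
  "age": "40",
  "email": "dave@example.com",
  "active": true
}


Validating each field against schema:
  name: OK (non-empty string)
  age: FAIL ("40" is not an integer)
  email: OK (string with @)
  active: OK (boolean)

Result: INVALID (1 error: age)

INVALID (1 error: age)


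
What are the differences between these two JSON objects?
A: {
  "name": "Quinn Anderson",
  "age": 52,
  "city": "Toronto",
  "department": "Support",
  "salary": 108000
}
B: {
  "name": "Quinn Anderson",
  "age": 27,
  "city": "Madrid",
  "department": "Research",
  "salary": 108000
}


Comparing each field (in key order):
  name: same
  age: DIFFERENT
  city: DIFFERENT
  department: DIFFERENT
  salary: same
Differences:
  age: 52 -> 27
  city: Toronto -> Madrid
  department: Support -> Research

3 field(s) changed

3 changes: age, city, department


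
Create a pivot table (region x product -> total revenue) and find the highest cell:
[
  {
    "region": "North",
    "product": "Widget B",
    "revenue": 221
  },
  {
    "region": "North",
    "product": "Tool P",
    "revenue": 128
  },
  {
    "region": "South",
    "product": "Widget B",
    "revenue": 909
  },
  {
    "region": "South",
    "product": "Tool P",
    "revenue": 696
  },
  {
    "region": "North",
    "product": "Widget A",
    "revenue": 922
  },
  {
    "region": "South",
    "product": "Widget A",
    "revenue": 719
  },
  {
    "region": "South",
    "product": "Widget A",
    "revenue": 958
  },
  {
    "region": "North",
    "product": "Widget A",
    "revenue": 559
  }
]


Pivot: region (rows) x product (columns) -> total revenue

     Tool P        Widget A      Widget B    
North          128          1481           221  
South          696          1677           909  

Highest: South / Widget A = $1677

South / Widget A = $1677


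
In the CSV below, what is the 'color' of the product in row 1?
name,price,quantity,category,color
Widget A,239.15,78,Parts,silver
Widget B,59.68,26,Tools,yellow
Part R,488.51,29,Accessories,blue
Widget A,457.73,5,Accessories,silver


Query: Row 1 ('Widget A'), column 'color'
Value: silver

silver


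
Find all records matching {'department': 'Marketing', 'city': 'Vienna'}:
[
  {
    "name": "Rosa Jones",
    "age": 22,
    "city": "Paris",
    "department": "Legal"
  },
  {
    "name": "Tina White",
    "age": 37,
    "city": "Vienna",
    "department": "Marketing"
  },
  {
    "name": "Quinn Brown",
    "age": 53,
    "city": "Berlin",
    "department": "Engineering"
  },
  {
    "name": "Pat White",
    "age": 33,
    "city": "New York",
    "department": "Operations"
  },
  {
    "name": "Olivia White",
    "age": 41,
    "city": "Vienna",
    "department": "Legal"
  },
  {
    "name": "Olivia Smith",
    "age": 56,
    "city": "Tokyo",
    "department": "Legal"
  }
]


Search criteria: {'department': 'Marketing', 'city': 'Vienna'}

Checking 6 records:
  Rosa Jones: {department: Legal, city: Paris}
  Tina White: {department: Marketing, city: Vienna} <-- MATCH
  Quinn Brown: {department: Engineering, city: Berlin}
  Pat White: {department: Operations, city: New York}
  Olivia White: {department: Legal, city: Vienna}
  Olivia Smith: {department: Legal, city: Tokyo}

Matches: ["Tina White"]

["Tina White"]


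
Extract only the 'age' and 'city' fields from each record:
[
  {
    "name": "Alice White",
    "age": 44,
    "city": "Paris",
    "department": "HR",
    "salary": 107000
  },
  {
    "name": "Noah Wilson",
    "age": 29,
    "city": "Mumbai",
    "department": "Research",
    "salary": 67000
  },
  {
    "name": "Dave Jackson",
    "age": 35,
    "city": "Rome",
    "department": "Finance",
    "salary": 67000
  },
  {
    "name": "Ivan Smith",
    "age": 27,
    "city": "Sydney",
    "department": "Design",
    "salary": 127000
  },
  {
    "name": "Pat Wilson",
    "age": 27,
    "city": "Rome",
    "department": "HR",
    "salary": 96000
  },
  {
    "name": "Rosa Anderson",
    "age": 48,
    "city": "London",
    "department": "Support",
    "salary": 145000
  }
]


Original: 6 records with fields: name, age, city, department, salary
Keep: ['age', 'city']
Drop: ['name', 'department', 'salary']
Result: 6 records, 2 fields each

[
  {
    "age": 44,
    "city": "Paris"
  },
  {
    "age": 29,
    "city": "Mumbai"
  },
  {
    "age": 35,
    "city": "Rome"
  },
  {
    "age": 27,
    "city": "Sydney"
  },
  {
    "age": 27,
    "city": "Rome"
  },
  {
    "age": 48,
    "city": "London"
  }
]


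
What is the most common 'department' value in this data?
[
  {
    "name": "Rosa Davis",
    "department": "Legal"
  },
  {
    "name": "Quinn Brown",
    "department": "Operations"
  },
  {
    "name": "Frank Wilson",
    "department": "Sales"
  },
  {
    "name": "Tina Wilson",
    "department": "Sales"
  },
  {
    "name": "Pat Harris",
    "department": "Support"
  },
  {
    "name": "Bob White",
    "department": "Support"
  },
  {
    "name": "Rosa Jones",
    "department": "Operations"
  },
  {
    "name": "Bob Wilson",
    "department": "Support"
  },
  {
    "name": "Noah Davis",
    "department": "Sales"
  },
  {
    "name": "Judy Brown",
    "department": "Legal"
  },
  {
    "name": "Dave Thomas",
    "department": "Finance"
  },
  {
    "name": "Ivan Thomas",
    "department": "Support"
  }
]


Counting 'department' values across 12 records:

  Support: 4 ####
  Sales: 3 ###
  Legal: 2 ##
  Operations: 2 ##
  Finance: 1 #

Most common: Support (4 times)

Support (4 times)


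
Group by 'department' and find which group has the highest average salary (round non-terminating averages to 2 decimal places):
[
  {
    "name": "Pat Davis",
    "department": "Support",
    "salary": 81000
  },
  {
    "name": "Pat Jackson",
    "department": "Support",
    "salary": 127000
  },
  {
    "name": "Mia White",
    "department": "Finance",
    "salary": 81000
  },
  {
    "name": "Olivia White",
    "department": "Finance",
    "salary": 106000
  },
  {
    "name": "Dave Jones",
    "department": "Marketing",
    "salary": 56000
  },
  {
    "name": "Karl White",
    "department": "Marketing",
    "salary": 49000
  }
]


Group by: department

Groups:
  Finance: 2 people, avg salary = 187000/2 = $93500
  Marketing: 2 people, avg salary = 105000/2 = $52500
  Support: 2 people, avg salary = 208000/2 = $104000

Highest average salary: Support ($104000)

Support ($104000)
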